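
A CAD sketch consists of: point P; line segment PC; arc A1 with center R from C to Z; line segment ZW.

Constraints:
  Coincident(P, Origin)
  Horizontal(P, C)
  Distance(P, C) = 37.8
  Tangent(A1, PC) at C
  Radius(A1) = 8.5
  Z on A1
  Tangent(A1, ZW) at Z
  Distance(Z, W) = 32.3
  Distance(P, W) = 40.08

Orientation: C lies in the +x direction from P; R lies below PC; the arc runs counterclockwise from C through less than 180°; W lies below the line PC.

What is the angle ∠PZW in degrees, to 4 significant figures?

79.47°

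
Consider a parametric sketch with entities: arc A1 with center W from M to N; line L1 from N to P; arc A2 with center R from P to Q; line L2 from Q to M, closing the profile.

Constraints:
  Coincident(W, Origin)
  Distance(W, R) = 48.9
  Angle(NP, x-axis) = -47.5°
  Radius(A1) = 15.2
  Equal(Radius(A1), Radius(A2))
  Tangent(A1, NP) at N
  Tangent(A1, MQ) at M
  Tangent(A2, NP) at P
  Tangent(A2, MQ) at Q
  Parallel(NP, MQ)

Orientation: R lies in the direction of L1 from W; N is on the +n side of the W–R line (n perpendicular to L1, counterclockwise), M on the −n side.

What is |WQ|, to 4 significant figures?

51.21

The slot axis is L1's direction at -47.5°, so u = (cos -47.5°, sin -47.5°) = (0.6756, -0.7373) and n = (−sin -47.5°, cos -47.5°) = (0.7373, 0.6756). W is at the origin and R lies 48.9 along u from W, so R = 48.9·u = (33.04, -36.05). Tangency of A1 to both parallel lines with radius 15.2 puts N and M at W ± 15.2·n: N = (11.21, 10.27), M = (-11.21, -10.27). Equal radii place P and Q the same way about R: P = R + 15.2·n = (44.24, -25.78), Q = R − 15.2·n = (21.83, -46.32). Then |WQ| = |Q − W| = 51.21.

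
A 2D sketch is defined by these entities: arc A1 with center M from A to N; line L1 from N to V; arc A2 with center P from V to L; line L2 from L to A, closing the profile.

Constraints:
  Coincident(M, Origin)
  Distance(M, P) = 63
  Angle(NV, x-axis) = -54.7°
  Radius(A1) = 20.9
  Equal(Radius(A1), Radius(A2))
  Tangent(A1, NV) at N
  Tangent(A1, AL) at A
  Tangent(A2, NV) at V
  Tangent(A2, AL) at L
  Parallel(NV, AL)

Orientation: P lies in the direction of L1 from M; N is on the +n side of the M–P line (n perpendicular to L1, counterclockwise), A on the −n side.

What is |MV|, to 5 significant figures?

66.376

Tangency of A1 to both parallel lines with radius 20.9 puts N and A at M ± 20.9·n: N = (17.057, 12.077), A = (-17.057, -12.077). Equal radii place V and L the same way about P: V = P + 20.9·n = (53.462, -39.339), L = P − 20.9·n = (19.348, -63.494). Then |MV| = |V − M| = 66.376.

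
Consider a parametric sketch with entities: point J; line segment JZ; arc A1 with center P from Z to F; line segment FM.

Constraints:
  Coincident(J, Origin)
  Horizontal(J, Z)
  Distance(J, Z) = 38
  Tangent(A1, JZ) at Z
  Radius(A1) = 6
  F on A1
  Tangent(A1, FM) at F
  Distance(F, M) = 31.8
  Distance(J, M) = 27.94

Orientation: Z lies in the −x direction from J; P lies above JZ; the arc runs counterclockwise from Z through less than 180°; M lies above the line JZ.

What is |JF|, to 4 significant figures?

33.65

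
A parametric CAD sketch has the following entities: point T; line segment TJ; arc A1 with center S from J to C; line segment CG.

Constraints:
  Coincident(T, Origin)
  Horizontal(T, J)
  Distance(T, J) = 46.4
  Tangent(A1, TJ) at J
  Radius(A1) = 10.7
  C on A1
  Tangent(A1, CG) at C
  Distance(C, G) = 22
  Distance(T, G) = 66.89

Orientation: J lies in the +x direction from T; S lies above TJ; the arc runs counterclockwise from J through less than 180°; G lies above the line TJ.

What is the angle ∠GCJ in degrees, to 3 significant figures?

137°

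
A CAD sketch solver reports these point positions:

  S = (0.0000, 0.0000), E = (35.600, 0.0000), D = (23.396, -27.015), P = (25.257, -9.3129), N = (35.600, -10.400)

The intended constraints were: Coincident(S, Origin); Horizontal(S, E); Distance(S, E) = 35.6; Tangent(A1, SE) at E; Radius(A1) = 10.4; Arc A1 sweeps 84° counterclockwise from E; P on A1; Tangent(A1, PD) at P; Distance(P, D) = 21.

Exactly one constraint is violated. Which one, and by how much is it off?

Distance(P, D) = 21 — off by 3.20.

S = (0.00, 0.00) ✓; S.y = 0.00, E.y = 0.00 ✓; |SE| = 35.60 ✓; ∠(NE, ES) = 90.00° ✓; |NE| = 10.40 ✓; bearing(N→P) − bearing(N→E) = 84.00° ✓; |NP| = 10.40 ✓; ∠(NP, PD) = 90.00° ✓; |PD| = 17.80 ✗.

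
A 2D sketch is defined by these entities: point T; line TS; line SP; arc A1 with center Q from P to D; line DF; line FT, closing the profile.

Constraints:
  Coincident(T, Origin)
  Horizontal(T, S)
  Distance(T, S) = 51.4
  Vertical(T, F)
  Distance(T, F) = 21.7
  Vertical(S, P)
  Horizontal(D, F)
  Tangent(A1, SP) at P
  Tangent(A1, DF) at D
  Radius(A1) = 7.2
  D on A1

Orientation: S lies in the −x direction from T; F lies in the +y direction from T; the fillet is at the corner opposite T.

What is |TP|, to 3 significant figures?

53.4

T is at the origin; T and S share the same y with |TS| = 51.4 and S on the −x side, so S = (-51.4, 0.00). TF is vertical with |TF| = 21.7 and F on the +y side, so F = (0.00, 21.7). The virtual corner opposite T is at (-51.4, 21.7). Tangency of A1 to SP means the radius QP is perpendicular to SP and tangency of A1 to DF means the radius QD is perpendicular to DF, with radius 7.2, so the center Q sits 7.2 in from both sides at Q = (-44.2, 14.5). That places the tangent points at P = (-51.4, 14.5) on SP and D = (-44.2, 21.7) on DF. Then |TP| = |P − T| = 53.4.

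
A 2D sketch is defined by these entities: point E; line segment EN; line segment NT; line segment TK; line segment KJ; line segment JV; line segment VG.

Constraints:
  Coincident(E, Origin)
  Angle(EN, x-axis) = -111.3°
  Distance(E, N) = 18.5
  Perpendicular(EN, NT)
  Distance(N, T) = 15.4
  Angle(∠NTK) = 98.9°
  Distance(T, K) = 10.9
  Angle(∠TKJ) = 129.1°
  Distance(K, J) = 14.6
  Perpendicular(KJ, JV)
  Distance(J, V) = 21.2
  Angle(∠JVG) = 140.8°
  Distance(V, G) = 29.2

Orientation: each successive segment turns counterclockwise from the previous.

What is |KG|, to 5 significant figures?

43.998

The perpendicularity gives JV at right angles to KJ, so JV runs at -159.30°; with |JV| = 21.2, V = (-11.881, -7.2459). ∠JVG = 140.8° gives VG at -120.10° from the x-axis; with |VG| = 29.2, G = (-26.525, -32.508). Then |KG| = |G − K| = 43.998.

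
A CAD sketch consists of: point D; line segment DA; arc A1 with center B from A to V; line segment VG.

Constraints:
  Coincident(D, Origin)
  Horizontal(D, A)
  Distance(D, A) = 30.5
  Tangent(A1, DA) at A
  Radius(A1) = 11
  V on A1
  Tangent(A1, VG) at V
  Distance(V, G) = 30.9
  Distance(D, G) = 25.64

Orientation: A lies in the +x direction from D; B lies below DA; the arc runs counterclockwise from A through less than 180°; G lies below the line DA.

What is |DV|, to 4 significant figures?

22.83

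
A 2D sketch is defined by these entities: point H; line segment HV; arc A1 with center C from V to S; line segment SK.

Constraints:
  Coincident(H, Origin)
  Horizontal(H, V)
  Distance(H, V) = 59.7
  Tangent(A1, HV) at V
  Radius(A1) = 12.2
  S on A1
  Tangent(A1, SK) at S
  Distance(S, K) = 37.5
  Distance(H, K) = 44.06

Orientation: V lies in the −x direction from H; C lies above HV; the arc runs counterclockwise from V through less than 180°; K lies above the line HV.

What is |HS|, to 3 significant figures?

50.2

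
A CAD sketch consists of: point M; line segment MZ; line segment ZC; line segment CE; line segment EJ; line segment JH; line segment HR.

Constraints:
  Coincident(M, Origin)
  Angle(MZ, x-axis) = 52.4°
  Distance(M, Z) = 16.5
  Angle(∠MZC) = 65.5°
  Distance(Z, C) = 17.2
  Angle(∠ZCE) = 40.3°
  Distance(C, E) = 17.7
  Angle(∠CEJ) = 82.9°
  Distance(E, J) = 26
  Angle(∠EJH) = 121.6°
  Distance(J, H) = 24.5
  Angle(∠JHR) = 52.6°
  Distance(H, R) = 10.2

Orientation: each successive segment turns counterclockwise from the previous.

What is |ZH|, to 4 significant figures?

32.48

M is at the origin; MZ runs at 52.4° with length 16.5, so Z = (10.07, 13.07). ∠MZC = 65.5° gives ZC at 166.9° from the x-axis; with |ZC| = 17.2, C = (-6.685, 16.97). ∠ZCE = 40.3° gives CE at -53.40° from the x-axis; with |CE| = 17.7, E = (3.868, 2.761). ∠CEJ = 82.9° gives EJ at 43.70° from the x-axis; with |EJ| = 26.0, J = (22.67, 20.72). ∠EJH = 121.6° gives JH at 102.1° from the x-axis; with |JH| = 24.5, H = (17.53, 44.68). Then |ZH| = |H − Z| = 32.48.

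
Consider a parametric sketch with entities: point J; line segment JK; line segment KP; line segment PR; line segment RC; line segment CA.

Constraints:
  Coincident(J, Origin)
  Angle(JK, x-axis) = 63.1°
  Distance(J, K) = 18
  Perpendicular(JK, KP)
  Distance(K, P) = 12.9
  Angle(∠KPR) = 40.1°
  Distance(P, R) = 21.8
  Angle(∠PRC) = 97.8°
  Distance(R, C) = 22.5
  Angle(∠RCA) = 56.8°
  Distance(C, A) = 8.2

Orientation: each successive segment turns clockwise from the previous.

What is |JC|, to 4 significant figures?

27.96

J is at the origin; JK runs at 63.1° with length 18.0, so K = (8.144, 16.05). JK is perpendicular to KP, so KP runs at -26.90°; with |KP| = 12.9, P = (19.65, 10.22). ∠KPR = 40.1° gives PR at -166.8° from the x-axis; with |PR| = 21.8, R = (-1.576, 5.238). ∠PRC = 97.8° gives RC at 111.0° from the x-axis; with |RC| = 22.5, C = (-9.639, 26.24). Then |JC| = |C − J| = 27.96.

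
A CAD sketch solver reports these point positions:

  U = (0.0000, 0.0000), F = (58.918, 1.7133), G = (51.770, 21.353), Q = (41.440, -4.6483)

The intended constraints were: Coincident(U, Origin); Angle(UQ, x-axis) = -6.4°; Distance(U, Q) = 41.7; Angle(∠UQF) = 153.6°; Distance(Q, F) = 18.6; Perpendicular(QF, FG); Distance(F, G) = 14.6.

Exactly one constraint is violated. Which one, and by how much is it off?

Distance(F, G) = 14.6 — off by 6.30.

U = (0.00, 0.00) ✓; UQ at -6.400° ✓; |UQ| = 41.70 ✓; ∠UQF = 153.6° ✓; |QF| = 18.60 ✓; ∠(QF, FG) = 90.00° ✓; |FG| = 20.90 ✗.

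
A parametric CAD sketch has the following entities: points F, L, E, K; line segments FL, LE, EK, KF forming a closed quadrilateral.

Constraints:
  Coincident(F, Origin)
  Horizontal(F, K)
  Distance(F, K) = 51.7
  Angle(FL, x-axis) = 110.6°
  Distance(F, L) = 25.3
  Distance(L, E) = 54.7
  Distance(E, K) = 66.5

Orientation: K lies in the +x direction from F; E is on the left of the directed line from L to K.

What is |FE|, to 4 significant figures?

69.25

F is at the origin; FK is horizontal with |FK| = 51.7 and K in +x, so K = (51.7, 0). FL runs at 110.6° with |FL| = 25.3, so L = (-8.902, 23.68). E is determined by |LE| = 54.7 and |EK| = 66.5 together: it lies at the intersection of circle(L, 54.7) and circle(K, 66.5). With |LK| = 65.06, the foot of the radical line on LK is 21.54 from L and the perpendicular offset is √(54.7² − 21.54²) = 50.28. Taking the left-of-LK solution: E = (29.46, 62.67).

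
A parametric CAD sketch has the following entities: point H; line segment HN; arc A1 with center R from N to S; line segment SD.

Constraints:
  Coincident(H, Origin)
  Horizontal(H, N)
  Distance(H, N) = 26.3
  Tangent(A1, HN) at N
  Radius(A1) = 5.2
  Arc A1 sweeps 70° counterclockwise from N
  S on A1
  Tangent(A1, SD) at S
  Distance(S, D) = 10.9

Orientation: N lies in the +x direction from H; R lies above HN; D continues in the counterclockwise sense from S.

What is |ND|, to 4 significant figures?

16.15

On A1, N sits at bearing -90° from R; a 70° counterclockwise sweep puts S at bearing -20°, so S = R + 5.2·(cos -20°, sin -20°) = (31.19, 3.421). A1 meets SD tangentially, so RS is at right angles to SD, so SD runs along (−sin -20°, cos -20°); with |SD| = 10.9, D = (34.91, 13.66). Then |ND| = |D − N| = 16.15.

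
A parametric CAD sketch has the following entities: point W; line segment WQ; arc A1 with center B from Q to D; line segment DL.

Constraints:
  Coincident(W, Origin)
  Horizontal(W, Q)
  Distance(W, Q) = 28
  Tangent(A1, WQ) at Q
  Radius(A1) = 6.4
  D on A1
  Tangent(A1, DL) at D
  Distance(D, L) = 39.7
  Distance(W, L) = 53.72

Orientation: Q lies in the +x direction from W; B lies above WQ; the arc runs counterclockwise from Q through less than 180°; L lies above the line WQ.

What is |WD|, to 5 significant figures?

35.119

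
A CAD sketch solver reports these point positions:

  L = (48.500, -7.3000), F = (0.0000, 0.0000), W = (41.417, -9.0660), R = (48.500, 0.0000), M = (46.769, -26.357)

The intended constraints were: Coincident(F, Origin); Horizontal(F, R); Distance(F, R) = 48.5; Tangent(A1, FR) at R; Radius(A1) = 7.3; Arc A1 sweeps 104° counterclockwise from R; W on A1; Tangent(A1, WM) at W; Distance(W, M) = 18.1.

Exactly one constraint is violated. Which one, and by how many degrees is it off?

Tangent(A1, WM) at W — off by 3.20°.

F = (0.00, 0.00) ✓; F.y = 0.00, R.y = 0.00 ✓; |FR| = 48.50 ✓; ∠(LR, RF) = 90.00° ✓; |LR| = 7.300 ✓; bearing(L→W) − bearing(L→R) = 104.0° ✓; |LW| = 7.300 ✓; ∠(LW, WM) = 86.80° ✗; |WM| = 18.10 ✓.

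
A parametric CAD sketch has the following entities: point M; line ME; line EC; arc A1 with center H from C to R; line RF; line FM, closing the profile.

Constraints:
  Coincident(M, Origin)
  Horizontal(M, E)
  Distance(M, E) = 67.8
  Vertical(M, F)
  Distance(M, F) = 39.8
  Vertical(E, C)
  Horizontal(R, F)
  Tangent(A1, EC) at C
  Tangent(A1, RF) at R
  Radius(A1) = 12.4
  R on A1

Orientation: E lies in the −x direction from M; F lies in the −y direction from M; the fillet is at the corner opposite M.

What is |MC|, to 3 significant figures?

73.1

M is at the origin; ME is horizontal with |ME| = 67.8 and E on the −x side, so E = (-67.8, 0.00). M and F share the same x with |MF| = 39.8 and F on the −y side, so F = (0.00, -39.8). The virtual corner opposite M is at (-67.8, -39.8). A1 meets EC tangentially, so HC is at right angles to EC and the tangent condition forces HR to be normal to RF, with radius 12.4, so the center H sits 12.4 in from both sides at H = (-55.4, -27.4). That places the tangent points at C = (-67.8, -27.4) on EC and R = (-55.4, -39.8) on RF. Then |MC| = |C − M| = 73.1.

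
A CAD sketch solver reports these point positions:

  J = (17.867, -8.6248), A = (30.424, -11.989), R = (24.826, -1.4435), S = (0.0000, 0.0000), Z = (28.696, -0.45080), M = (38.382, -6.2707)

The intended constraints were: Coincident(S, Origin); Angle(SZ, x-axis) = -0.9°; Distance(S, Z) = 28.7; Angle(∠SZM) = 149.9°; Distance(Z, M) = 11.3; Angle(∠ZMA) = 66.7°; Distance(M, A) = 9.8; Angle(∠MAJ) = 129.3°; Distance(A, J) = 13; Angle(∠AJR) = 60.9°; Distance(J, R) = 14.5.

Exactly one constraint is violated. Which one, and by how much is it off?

Distance(J, R) = 14.5 — off by 4.50.

S = (0.00, 0.00) ✓; SZ at -0.9000° ✓; |SZ| = 28.70 ✓; ∠SZM = 149.9° ✓; |ZM| = 11.30 ✓; ∠ZMA = 66.70° ✓; |MA| = 9.799 ✓; ∠MAJ = 129.3° ✓; |AJ| = 13.00 ✓; ∠AJR = 60.90° ✓; |JR| = 10.00 ✗.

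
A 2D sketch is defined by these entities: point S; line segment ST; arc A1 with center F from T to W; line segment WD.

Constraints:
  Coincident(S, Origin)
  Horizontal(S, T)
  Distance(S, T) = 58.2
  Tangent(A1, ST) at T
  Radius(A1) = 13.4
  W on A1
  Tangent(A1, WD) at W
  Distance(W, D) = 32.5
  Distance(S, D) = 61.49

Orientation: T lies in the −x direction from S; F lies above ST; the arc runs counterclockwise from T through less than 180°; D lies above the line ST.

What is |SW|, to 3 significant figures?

46.5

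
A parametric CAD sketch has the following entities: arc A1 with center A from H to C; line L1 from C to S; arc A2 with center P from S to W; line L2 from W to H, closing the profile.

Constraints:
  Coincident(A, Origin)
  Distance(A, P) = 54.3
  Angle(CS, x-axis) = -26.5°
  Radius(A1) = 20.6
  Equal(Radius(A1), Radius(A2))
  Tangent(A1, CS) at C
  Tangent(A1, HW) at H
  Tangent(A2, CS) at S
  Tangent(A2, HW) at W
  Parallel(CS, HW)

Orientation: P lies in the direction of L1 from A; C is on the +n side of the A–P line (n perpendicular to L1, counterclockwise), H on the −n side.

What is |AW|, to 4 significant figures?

58.08

Tangency of A1 to both parallel lines with radius 20.6 puts C and H at A ± 20.6·n: C = (9.192, 18.44), H = (-9.192, -18.44). Equal radii place S and W the same way about P: S = P + 20.6·n = (57.79, -5.793), W = P − 20.6·n = (39.40, -42.66). Then |AW| = |W − A| = 58.08.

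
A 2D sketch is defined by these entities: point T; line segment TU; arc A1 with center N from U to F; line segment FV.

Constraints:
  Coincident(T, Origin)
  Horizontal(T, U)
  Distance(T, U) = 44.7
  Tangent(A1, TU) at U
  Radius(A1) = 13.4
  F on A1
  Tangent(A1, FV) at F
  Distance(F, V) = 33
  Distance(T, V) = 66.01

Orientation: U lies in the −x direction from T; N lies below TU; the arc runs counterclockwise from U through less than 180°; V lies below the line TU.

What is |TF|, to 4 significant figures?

60.00

Checks: |NF| = 13.40 ✓; ∠(NF, FV) = 90.00° ✓; |FV| = 33.00 ✓; |TV| = 66.01 ✓.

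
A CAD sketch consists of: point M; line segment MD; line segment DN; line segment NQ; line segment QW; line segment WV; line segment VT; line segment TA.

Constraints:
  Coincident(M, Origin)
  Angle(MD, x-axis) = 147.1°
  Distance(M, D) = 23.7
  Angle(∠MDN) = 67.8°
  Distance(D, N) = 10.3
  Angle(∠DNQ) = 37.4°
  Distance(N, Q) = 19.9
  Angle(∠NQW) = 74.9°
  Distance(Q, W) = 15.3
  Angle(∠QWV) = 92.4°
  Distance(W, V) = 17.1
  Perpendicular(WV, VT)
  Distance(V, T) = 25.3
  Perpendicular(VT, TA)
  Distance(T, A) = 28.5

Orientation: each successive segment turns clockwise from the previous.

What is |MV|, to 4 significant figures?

31.52

M is at the origin; MD runs at 147.1° with length 23.7, so D = (-19.90, 12.87). ∠MDN = 67.8° gives DN at 34.90° from the x-axis; with |DN| = 10.3, N = (-11.45, 18.77). ∠DNQ = 37.4° gives NQ at -107.7° from the x-axis; with |NQ| = 19.9, Q = (-17.50, -0.1916). ∠NQW = 74.9° gives QW at 147.2° from the x-axis; with |QW| = 15.3, W = (-30.36, 8.097). ∠QWV = 92.4° gives WV at 59.60° from the x-axis; with |WV| = 17.1, V = (-21.71, 22.85). Then |MV| = |V − M| = 31.52.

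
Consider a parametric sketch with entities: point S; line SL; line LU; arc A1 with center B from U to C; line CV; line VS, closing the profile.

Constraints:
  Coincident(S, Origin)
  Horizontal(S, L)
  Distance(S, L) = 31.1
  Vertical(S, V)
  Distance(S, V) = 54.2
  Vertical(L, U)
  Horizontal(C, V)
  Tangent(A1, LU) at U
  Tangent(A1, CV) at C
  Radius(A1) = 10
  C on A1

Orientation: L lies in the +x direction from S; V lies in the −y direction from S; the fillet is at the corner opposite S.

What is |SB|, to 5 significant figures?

48.978

SV is vertical with |SV| = 54.2 and V on the −y side, so V = (0.0000, -54.200). The virtual corner opposite S is at (31.100, -54.200). Tangency of A1 to LU means the radius BU is perpendicular to LU and tangency of A1 to CV means the radius BC is perpendicular to CV, with radius 10.0, so the center B sits 10.0 in from both sides at B = (21.100, -44.200). Then |SB| = |B − S| = 48.978.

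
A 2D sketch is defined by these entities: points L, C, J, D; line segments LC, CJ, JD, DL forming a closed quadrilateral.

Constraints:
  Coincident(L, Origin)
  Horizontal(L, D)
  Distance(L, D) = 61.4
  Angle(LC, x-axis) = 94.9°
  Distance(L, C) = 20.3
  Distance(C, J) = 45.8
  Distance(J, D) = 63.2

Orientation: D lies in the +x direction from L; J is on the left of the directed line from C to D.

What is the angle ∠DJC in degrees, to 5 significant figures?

72.955°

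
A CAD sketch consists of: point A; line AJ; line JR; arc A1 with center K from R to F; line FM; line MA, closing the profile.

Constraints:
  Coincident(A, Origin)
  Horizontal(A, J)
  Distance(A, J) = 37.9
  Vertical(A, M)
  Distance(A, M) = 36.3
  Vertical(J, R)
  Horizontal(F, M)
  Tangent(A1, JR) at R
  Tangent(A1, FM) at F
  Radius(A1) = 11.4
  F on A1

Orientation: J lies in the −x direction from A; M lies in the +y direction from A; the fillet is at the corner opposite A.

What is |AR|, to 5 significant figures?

45.348

A is at the origin; A and J share the same y with |AJ| = 37.9 and J on the −x side, so J = (-37.900, 0.0000). A and M share the same x with |AM| = 36.3 and M on the +y side, so M = (0.0000, 36.300). The virtual corner opposite A is at (-37.900, 36.300). The tangent condition forces KR to be normal to JR and tangency of A1 to FM means the radius KF is perpendicular to FM, with radius 11.4, so the center K sits 11.4 in from both sides at K = (-26.500, 24.900). That places the tangent points at R = (-37.900, 24.900) on JR and F = (-26.500, 36.300) on FM. Then |AR| = |R − A| = 45.348.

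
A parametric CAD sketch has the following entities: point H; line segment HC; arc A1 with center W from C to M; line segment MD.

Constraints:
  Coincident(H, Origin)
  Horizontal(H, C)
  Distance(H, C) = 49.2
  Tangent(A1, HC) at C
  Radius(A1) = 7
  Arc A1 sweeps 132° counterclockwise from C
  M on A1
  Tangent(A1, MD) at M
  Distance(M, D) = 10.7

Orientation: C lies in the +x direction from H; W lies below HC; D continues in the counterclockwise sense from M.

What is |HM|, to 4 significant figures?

45.52

Since A1 is tangent to HC there, WC ⟂ HC, so W = C + (0, -7) = (49.20, -7.000). On A1, C sits at bearing 90° from W; a 132° counterclockwise sweep puts M at bearing 222°, so M = W + 7.0·(cos 222°, sin 222°) = (44.00, -11.68). Then |HM| = |M − H| = 45.52.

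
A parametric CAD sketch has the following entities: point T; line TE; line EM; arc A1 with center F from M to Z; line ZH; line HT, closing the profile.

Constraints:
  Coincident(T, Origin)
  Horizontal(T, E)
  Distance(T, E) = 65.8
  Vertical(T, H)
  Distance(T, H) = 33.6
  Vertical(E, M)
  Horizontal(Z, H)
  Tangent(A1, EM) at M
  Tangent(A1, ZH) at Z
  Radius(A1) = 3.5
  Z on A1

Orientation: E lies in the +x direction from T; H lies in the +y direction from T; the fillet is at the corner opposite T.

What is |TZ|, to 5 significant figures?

70.783

The virtual corner opposite T is at (65.800, 33.600). A1 meets EM tangentially, so FM is at right angles to EM and the tangent condition forces FZ to be normal to ZH, with radius 3.5, so the center F sits 3.5 in from both sides at F = (62.300, 30.100). That places the tangent points at M = (65.800, 30.100) on EM and Z = (62.300, 33.600) on ZH. Then |TZ| = |Z − T| = 70.783.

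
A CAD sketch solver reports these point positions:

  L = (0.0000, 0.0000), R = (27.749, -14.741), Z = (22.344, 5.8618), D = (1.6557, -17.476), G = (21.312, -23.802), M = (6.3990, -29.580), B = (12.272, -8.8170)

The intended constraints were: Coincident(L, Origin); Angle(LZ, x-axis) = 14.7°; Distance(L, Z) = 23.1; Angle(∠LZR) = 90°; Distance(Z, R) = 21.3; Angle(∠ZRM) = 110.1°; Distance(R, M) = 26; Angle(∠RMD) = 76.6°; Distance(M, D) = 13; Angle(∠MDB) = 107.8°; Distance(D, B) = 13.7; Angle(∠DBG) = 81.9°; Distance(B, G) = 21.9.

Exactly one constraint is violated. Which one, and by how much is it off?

Distance(B, G) = 21.9 — off by 4.40.

L = (0.00, 0.00) ✓; LZ at 14.70° ✓; |LZ| = 23.10 ✓; ∠LZR = 90.00° ✓; |ZR| = 21.30 ✓; ∠ZRM = 110.1° ✓; |RM| = 26.00 ✓; ∠RMD = 76.60° ✓; |MD| = 13.00 ✓; ∠MDB = 107.8° ✓; |DB| = 13.70 ✓; ∠DBG = 81.90° ✓; |BG| = 17.50 ✗.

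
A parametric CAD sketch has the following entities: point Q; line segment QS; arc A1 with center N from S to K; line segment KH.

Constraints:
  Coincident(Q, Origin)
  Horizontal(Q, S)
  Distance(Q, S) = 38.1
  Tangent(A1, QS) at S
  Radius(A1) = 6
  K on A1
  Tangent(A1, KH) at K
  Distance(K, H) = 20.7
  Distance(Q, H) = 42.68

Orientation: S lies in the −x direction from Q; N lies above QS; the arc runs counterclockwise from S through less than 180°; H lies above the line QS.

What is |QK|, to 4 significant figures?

32.72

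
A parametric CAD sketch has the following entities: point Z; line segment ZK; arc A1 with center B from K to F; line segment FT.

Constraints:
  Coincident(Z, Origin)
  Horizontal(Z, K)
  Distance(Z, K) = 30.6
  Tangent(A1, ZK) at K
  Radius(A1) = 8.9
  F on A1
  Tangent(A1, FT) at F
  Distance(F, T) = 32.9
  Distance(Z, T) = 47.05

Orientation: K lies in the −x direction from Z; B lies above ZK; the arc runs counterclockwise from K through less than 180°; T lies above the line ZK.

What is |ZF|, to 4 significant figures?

23.45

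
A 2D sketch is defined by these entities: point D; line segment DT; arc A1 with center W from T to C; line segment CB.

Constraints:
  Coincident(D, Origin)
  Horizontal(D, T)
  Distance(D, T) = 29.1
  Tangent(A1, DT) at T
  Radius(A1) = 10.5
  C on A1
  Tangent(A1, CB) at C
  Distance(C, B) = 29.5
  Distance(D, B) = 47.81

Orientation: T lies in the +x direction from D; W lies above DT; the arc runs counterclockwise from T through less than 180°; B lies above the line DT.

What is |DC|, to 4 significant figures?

41.33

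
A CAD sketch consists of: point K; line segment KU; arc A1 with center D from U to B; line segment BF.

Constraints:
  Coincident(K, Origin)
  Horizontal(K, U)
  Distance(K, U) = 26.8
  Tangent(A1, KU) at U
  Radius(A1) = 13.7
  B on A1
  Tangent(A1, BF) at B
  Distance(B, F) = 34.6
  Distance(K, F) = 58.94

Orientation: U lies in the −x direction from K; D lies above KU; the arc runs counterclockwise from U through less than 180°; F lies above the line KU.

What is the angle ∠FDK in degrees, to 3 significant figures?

122°

K is at the origin; KU is horizontal with |KU| = 26.8 and U on the −x side, so U = (-26.8, 0.00). Tangency of A1 to KU means the radius DU is perpendicular to KU, so D = U + (0, 13.7) = (-26.8, 13.7). Since DB ⟂ BF (tangency), |DF| = √(13.7² + 34.6²) = 37.2 regardless of where B sits on A1. So F lies on both circle(K, 58.94) and circle(D, 37.2); the above-KU intersection is F = (-29.9, 50.8). B is the foot of the tangent from F: B = (-14.5, 19.8).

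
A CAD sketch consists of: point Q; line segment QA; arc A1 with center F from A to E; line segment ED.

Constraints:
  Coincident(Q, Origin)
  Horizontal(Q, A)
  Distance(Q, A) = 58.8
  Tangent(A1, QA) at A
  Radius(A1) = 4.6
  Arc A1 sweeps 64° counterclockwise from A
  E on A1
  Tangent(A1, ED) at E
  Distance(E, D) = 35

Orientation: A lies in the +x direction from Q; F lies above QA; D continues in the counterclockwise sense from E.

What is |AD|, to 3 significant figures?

39.2

On A1, A sits at bearing -90° from F; a 64° counterclockwise sweep puts E at bearing -26°, so E = F + 4.6·(cos -26°, sin -26°) = (62.9, 2.58). The tangent condition forces FE to be normal to ED, so ED runs along (−sin -26°, cos -26°); with |ED| = 35.0, D = (78.3, 34.0). Then |AD| = |D − A| = 39.2.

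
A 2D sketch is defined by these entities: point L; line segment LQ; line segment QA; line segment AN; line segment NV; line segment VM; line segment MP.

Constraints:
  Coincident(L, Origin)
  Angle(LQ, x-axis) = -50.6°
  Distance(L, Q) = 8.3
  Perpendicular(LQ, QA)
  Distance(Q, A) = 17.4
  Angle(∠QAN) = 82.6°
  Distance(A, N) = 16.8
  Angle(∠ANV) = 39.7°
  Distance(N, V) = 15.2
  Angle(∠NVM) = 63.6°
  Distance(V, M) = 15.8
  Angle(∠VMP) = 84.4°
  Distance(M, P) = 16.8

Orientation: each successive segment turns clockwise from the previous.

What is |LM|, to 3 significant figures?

23.6

L is at the origin; LQ runs at -50.6° with length 8.3, so Q = (5.27, -6.41). LQ ⟂ QA, so QA runs at -141°; with |QA| = 17.4, A = (-8.18, -17.5). ∠QAN = 82.6° gives AN at 122° from the x-axis; with |AN| = 16.8, N = (-17.1, -3.21). ∠ANV = 39.7° gives NV at -18.3° from the x-axis; with |NV| = 15.2, V = (-2.65, -7.98). ∠NVM = 63.6° gives VM at -135° from the x-axis; with |VM| = 15.8, M = (-13.8, -19.2). Then |LM| = |M − L| = 23.6.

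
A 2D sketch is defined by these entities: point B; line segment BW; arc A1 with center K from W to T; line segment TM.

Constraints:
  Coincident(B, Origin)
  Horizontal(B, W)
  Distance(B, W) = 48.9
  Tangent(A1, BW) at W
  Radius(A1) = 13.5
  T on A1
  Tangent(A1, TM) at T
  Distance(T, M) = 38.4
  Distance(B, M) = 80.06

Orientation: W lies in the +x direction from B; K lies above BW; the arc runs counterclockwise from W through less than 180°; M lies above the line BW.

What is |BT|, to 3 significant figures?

64.0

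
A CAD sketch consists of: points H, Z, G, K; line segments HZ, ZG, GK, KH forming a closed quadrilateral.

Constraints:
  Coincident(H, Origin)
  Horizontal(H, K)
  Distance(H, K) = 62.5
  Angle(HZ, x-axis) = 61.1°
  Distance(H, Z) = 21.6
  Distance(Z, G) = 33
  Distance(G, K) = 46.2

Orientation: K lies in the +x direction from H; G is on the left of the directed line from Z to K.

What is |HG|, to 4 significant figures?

53.40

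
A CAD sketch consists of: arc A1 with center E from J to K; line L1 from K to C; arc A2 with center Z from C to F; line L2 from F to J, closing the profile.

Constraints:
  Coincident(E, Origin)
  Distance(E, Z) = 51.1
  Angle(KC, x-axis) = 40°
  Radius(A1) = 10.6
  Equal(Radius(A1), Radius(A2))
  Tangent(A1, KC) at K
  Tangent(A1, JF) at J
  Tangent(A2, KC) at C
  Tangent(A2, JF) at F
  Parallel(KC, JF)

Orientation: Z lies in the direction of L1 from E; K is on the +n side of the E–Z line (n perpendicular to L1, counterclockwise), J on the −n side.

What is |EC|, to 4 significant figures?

52.19

Tangency of A1 to both parallel lines with radius 10.6 puts K and J at E ± 10.6·n: K = (-6.814, 8.120), J = (6.814, -8.120). Equal radii place C and F the same way about Z: C = Z + 10.6·n = (32.33, 40.97), F = Z − 10.6·n = (45.96, 24.73). Then |EC| = |C − E| = 52.19.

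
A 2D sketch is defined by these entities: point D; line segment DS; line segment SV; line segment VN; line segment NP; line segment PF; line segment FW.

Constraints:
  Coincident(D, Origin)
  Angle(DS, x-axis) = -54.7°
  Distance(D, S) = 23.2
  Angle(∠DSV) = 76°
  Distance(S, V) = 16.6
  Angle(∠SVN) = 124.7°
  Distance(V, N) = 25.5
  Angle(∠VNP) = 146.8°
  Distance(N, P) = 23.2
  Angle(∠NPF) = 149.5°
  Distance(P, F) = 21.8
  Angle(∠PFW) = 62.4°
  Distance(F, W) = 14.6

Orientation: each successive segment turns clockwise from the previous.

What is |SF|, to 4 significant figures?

66.67

∠VNP = 146.8° gives NP at 112.8° from the x-axis; with |NP| = 23.2, P = (-32.19, 10.68). ∠NPF = 149.5° gives PF at 82.30° from the x-axis; with |PF| = 21.8, F = (-29.27, 32.29). Then |SF| = |F − S| = 66.67.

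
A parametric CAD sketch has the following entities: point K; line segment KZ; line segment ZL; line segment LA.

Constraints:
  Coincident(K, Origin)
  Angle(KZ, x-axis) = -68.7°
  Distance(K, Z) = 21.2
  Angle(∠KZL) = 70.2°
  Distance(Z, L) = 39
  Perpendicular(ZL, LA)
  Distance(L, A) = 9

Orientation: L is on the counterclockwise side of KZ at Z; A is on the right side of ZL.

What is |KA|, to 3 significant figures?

43.0

K is at the origin; KZ runs at -68.7° with length 21.2, so Z = 21.2·(cos -68.7°, sin -68.7°) = (7.70, -19.8). ∠KZL = 70.2°, so ZL runs at -68.7° + (180° − 70.2°) = 41.1° from the x-axis; with |ZL| = 39.0, L = Z + 39.0·(cos 41.1°, sin 41.1°) = (37.1, 5.89). The perpendicularity gives LA at right angles to ZL; with |LA| = 9.0 on the right of ZL, A = L + 9.0·(0.657, -0.754) = (43.0, -0.896). Then |KA| = |A − K| = 43.0.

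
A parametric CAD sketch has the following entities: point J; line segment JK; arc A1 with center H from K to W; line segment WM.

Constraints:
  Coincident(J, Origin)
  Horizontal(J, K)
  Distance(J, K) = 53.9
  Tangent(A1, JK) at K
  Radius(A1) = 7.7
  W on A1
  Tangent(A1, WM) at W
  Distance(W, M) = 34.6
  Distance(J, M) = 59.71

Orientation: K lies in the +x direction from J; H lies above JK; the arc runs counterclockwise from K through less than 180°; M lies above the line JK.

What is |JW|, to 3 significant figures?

61.6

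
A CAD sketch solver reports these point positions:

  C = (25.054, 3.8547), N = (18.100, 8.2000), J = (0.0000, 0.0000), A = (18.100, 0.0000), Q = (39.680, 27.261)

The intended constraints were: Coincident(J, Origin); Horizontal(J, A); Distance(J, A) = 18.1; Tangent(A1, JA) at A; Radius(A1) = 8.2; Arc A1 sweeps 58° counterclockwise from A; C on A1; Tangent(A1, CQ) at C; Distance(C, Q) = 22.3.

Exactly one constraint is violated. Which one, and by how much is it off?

Distance(C, Q) = 22.3 — off by 5.30.

J = (0.00, 0.00) ✓; J.y = 0.00, A.y = 0.00 ✓; |JA| = 18.10 ✓; ∠(NA, AJ) = 90.00° ✓; |NA| = 8.200 ✓; bearing(N→C) − bearing(N→A) = 58.00° ✓; |NC| = 8.200 ✓; ∠(NC, CQ) = 90.00° ✓; |CQ| = 27.60 ✗.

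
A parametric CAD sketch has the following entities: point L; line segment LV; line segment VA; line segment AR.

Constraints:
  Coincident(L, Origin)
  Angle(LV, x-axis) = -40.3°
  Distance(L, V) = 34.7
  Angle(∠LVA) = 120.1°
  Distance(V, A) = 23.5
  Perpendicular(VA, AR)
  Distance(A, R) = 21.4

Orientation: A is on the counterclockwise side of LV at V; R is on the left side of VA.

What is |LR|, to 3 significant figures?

41.8

L is at the origin; LV runs at -40.3° with length 34.7, so V = 34.7·(cos -40.3°, sin -40.3°) = (26.5, -22.4). ∠LVA = 120.1°, so VA runs at -40.3° + (180° − 120.1°) = 19.6° from the x-axis; with |VA| = 23.5, A = V + 23.5·(cos 19.6°, sin 19.6°) = (48.6, -14.6). VA is perpendicular to AR; with |AR| = 21.4 on the left of VA, R = A + 21.4·(-0.335, 0.942) = (41.4, 5.60). Then |LR| = |R − L| = 41.8.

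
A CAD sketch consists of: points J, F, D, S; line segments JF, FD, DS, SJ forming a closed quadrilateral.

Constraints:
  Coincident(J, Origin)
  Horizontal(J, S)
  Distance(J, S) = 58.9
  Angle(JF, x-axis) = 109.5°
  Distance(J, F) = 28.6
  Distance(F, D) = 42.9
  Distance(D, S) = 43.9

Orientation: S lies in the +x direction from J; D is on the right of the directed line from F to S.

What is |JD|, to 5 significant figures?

17.490

J is at the origin; J and S share the same y with |JS| = 58.9 and S in +x, so S = (58.9, 0). JF runs at 109.5° with |JF| = 28.6, so F = (-9.5469, 26.960). D is determined by |FD| = 42.9 and |DS| = 43.9 together: it lies at the intersection of circle(F, 42.9) and circle(S, 43.9). With |FS| = 73.565, the foot of the radical line on FS is 36.192 from F and the perpendicular offset is √(42.9² − 36.192²) = 23.033. Taking the right-of-FS solution: D = (15.687, -7.7345).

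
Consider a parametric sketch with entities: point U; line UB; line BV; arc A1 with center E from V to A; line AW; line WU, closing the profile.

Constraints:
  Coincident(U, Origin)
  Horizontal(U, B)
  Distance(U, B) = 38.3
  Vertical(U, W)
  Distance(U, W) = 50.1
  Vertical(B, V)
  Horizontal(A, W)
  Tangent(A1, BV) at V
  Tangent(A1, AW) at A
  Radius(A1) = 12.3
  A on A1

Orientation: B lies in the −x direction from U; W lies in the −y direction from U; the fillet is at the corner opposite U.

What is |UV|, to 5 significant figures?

53.812

U is at the origin; U and B share the same y with |UB| = 38.3 and B on the −x side, so B = (-38.300, 0.0000). UW is vertical with |UW| = 50.1 and W on the −y side, so W = (0.0000, -50.100). The virtual corner opposite U is at (-38.300, -50.100). The tangent condition forces EV to be normal to BV and since A1 is tangent to AW there, EA ⟂ AW, with radius 12.3, so the center E sits 12.3 in from both sides at E = (-26.000, -37.800). That places the tangent points at V = (-38.300, -37.800) on BV and A = (-26.000, -50.100) on AW. Then |UV| = |V − U| = 53.812.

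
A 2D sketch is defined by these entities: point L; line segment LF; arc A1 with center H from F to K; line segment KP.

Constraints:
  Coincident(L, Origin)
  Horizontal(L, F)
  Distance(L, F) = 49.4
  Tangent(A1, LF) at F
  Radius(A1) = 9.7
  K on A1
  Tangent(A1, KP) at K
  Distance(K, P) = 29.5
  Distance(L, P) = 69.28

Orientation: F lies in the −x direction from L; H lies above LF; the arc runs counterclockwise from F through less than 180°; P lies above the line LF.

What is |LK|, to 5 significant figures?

43.724

Checks: |HK| = 9.700 ✓; ∠(HK, KP) = 90.00° ✓; |KP| = 29.50 ✓; |LP| = 69.28 ✓.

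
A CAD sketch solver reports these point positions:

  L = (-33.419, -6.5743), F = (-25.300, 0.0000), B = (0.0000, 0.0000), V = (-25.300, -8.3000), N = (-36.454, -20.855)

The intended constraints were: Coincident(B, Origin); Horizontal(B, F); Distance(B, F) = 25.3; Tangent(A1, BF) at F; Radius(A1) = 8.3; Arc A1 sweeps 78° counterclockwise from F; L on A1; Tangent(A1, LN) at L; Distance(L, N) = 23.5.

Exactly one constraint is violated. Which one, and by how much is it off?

Distance(L, N) = 23.5 — off by 8.90.

B = (0.00, 0.00) ✓; B.y = 0.00, F.y = 0.00 ✓; |BF| = 25.30 ✓; ∠(VF, FB) = 90.00° ✓; |VF| = 8.300 ✓; bearing(V→L) − bearing(V→F) = 78.00° ✓; |VL| = 8.300 ✓; ∠(VL, LN) = 90.00° ✓; |LN| = 14.60 ✗.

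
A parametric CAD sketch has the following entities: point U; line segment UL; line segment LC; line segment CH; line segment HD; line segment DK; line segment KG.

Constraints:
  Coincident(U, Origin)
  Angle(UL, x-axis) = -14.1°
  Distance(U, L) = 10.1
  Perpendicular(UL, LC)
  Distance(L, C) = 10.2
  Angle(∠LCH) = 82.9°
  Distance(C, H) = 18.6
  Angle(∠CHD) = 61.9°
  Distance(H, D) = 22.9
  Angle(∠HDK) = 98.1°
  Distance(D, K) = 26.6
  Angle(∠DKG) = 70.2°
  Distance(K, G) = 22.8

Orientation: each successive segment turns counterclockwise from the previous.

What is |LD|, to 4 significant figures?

12.02

U is at the origin; UL runs at -14.1° with length 10.1, so L = (9.796, -2.461). UL is perpendicular to LC, so LC runs at 75.90°; with |LC| = 10.2, C = (12.28, 7.432). ∠LCH = 82.9° gives CH at 173.0° from the x-axis; with |CH| = 18.6, H = (-6.181, 9.699). ∠CHD = 61.9° gives HD at -68.90° from the x-axis; with |HD| = 22.9, D = (2.063, -11.67). Then |LD| = |D − L| = 12.02.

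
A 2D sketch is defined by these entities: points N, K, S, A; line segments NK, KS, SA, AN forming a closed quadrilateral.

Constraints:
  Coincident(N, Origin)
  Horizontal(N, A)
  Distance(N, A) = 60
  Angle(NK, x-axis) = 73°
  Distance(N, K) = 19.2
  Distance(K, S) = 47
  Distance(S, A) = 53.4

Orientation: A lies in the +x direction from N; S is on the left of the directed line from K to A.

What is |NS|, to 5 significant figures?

64.211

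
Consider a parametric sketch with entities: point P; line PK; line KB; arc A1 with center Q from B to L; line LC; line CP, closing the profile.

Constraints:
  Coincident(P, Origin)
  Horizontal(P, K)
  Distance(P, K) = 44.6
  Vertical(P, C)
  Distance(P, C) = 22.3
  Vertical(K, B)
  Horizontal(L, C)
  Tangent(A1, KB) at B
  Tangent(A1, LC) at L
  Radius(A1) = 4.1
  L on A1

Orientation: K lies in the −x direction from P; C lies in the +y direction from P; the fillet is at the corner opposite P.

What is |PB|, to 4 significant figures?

48.17

P is at the origin; PK is horizontal with |PK| = 44.6 and K on the −x side, so K = (-44.60, 0.000). P and C share the same x with |PC| = 22.3 and C on the +y side, so C = (0.000, 22.30). The virtual corner opposite P is at (-44.60, 22.30). Since A1 is tangent to KB there, QB ⟂ KB and A1 meets LC tangentially, so QL is at right angles to LC, with radius 4.1, so the center Q sits 4.1 in from both sides at Q = (-40.50, 18.20). That places the tangent points at B = (-44.60, 18.20) on KB and L = (-40.50, 22.30) on LC. Then |PB| = |B − P| = 48.17.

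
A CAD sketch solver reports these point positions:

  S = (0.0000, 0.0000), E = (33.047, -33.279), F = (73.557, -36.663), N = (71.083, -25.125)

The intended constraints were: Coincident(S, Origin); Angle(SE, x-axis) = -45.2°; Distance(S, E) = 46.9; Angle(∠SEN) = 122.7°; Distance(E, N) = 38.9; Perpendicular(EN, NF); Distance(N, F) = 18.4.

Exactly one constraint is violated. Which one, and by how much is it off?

Distance(N, F) = 18.4 — off by 6.60.

S = (0.00, 0.00) ✓; SE at -45.20° ✓; |SE| = 46.90 ✓; ∠SEN = 122.7° ✓; |EN| = 38.90 ✓; ∠(EN, NF) = 90.00° ✓; |NF| = 11.80 ✗.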